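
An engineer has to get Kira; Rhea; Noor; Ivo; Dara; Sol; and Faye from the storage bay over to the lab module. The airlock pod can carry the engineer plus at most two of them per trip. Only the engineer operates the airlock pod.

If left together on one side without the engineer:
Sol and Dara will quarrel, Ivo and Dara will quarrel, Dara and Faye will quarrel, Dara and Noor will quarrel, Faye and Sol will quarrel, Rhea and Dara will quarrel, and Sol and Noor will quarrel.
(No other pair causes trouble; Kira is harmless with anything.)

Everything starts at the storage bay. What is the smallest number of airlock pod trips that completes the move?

11

Counting alone: the engineer can take at most 2 across per trip to the lab module, so moving all 7 needs at least 4 loaded trips out, with a return between consecutive ones — at least 7 crossings.
The safety rule pushes this higher. Following every safe sequence of crossings, the most of the 7 that can be at the lab module as the airlock pod arrives there on crossings 7, 9 is 5, 6 respectively — never all 7.
So no plan with fewer than 11 crossings exists, and this one achieves 11:
1. Engineer goes to the lab module with Dara and Sol.  [the storage bay: Faye, Ivo, Kira, Noor, Rhea | the lab module: Dara, Sol]
2. Engineer goes back to the storage bay with Dara.  [the storage bay: Dara, Faye, Ivo, Kira, Noor, Rhea | the lab module: Sol]
3. Engineer goes to the lab module with Dara and Kira.  [the storage bay: Faye, Ivo, Noor, Rhea | the lab module: Dara, Kira, Sol]
4. Engineer goes back to the storage bay with Dara.  [the storage bay: Dara, Faye, Ivo, Noor, Rhea | the lab module: Kira, Sol]
5. Engineer goes to the lab module with Dara and Rhea.  [the storage bay: Faye, Ivo, Noor | the lab module: Dara, Kira, Rhea, Sol]
6. Engineer goes back to the storage bay with Dara.  [the storage bay: Dara, Faye, Ivo, Noor | the lab module: Kira, Rhea, Sol]
7. Engineer goes to the lab module with Dara and Ivo.  [the storage bay: Faye, Noor | the lab module: Dara, Ivo, Kira, Rhea, Sol]
8. Engineer goes back to the storage bay with Dara.  [the storage bay: Dara, Faye, Noor | the lab module: Ivo, Kira, Rhea, Sol]
9. Engineer goes to the lab module with Faye and Noor.  [the storage bay: Dara | the lab module: Faye, Ivo, Kira, Noor, Rhea, Sol]
10. Engineer goes back to the storage bay with Sol.  [the storage bay: Dara, Sol | the lab module: Faye, Ivo, Kira, Noor, Rhea]
11. Engineer goes to the lab module with Dara and Sol.  [the storage bay: — | the lab module: Dara, Faye, Ivo, Kira, Noor, Rhea, Sol]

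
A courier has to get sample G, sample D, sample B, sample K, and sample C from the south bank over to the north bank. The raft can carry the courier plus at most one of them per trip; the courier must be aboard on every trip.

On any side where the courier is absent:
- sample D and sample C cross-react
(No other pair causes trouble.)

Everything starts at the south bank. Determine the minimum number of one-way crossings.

Counting alone: the courier can take at most 1 across per trip to the north bank, so moving all 5 needs at least 5 loaded trips out, with a return between consecutive ones — at least 9 crossings.
The plan below uses exactly 9 crossings, so it is optimal:
1. Courier goes to the north bank with sample D.  [the south bank: sample B, sample C, sample G, sample K | the north bank: sample D]
2. Courier goes back to the south bank alone.  [the south bank: sample B, sample C, sample G, sample K | the north bank: sample D]
3. Courier goes to the north bank with sample G.  [the south bank: sample B, sample C, sample K | the north bank: sample D, sample G]
4. Courier goes back to the south bank alone.  [the south bank: sample B, sample C, sample K | the north bank: sample D, sample G]
5. Courier goes to the north bank with sample B.  [the south bank: sample C, sample K | the north bank: sample B, sample D, sample G]
6. Courier goes back to the south bank alone.  [the south bank: sample C, sample K | the north bank: sample B, sample D, sample G]
7. Courier goes to the north bank with sample K.  [the south bank: sample C | the north bank: sample B, sample D, sample G, sample K]
8. Courier goes back to the south bank alone.  [the south bank: sample C | the north bank: sample B, sample D, sample G, sample K]
9. Courier goes to the north bank with sample C.  [the south bank: — | the north bank: sample B, sample C, sample D, sample G, sample K]

9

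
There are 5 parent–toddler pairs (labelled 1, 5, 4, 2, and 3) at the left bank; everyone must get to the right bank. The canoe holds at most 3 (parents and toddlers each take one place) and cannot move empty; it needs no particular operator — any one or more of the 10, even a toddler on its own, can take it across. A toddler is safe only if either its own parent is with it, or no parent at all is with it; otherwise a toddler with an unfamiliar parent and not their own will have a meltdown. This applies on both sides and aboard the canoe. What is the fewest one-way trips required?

Counting alone: each trip to the right bank takes at most 3 across and each return brings at least 1 back, so after t trips out (and t−1 returns) at most 3t − (t−1) of the 10 are across; that first reaches 10 at t = 5, so at least 9 crossings are needed.
The safety rule pushes this higher. Following every safe sequence of crossings, the most of the 10 that can be at the right bank as the canoe arrives there on crossing 9 is 9 — never all 10.
So no plan with fewer than 11 crossings exists, and this one achieves 11:
1. parent 1 and toddler 1 cross → the right bank.
2. parent 1 crosses ← the left bank.
3. toddler 2, toddler 4, and toddler 5 cross → the right bank.
4. toddler 1 crosses ← the left bank.
5. parent 2, parent 4, and parent 5 cross → the right bank.
6. parent 5 and toddler 5 cross ← the left bank.
7. parent 1, parent 3, and parent 5 cross → the right bank.
8. toddler 4 crosses ← the left bank.
9. toddler 1 and toddler 5 cross → the right bank.
10. toddler 1 crosses ← the left bank.
11. toddler 1, toddler 3, and toddler 4 cross → the right bank.

11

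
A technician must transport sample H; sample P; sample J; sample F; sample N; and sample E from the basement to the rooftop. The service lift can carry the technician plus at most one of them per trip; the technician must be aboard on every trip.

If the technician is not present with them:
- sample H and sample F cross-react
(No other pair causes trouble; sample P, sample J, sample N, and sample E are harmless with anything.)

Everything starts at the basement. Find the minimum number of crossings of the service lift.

11

Counting alone: the technician can take at most 1 across per trip to the rooftop, so moving all 6 needs at least 6 loaded trips out, with a return between consecutive ones — at least 11 crossings.
The plan below uses exactly 11 crossings, so it is optimal:
1. Technician goes to the rooftop with sample H.
2. Technician goes back to the basement alone.
3. Technician goes to the rooftop with sample P.
4. Technician goes back to the basement alone.
5. Technician goes to the rooftop with sample J.
6. Technician goes back to the basement alone.
7. Technician goes to the rooftop with sample N.
8. Technician goes back to the basement alone.
9. Technician goes to the rooftop with sample E.
10. Technician goes back to the basement alone.
11. Technician goes to the rooftop with sample F.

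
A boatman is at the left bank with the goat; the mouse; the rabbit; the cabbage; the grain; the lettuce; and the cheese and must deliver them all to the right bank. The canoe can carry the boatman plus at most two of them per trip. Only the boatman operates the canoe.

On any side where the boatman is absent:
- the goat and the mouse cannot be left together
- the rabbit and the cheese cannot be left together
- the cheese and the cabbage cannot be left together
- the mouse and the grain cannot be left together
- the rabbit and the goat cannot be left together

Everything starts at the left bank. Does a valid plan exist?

Whatever the first load, the items left behind include a forbidden pair without the boatman. No opening move is safe, so no plan exists.

No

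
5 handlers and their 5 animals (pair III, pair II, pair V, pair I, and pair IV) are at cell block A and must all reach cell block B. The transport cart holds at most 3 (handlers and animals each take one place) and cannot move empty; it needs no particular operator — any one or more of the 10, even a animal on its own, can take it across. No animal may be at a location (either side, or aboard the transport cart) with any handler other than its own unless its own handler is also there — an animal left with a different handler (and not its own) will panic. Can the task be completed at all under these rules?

Yes

1. animal III and handler III cross → cell block B.
2. handler III crosses ← cell block A.
3. animal I, animal II, and animal V cross → cell block B.
4. animal III crosses ← cell block A.
5. handler I, handler II, and handler V cross → cell block B.
6. animal II and handler II cross ← cell block A.
7. handler II, handler III, and handler IV cross → cell block B.
8. animal V crosses ← cell block A.
9. animal II and animal III cross → cell block B.
10. animal III crosses ← cell block A.
11. animal III, animal IV, and animal V cross → cell block B.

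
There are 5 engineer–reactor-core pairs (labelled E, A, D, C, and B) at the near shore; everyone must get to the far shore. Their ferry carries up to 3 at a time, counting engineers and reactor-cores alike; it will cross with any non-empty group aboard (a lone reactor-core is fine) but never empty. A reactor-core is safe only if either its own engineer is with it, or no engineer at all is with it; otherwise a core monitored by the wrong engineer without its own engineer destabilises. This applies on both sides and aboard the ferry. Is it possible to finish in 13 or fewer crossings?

Yes — this plan uses 11 crossings (≤ 13):
1. engineer E and reactor-core E cross → the far shore.
2. engineer E crosses ← the near shore.
3. reactor-core A, reactor-core C, and reactor-core D cross → the far shore.
4. reactor-core E crosses ← the near shore.
5. engineer A, engineer C, and engineer D cross → the far shore.
6. engineer A and reactor-core A cross ← the near shore.
7. engineer A, engineer B, and engineer E cross → the far shore.
8. reactor-core D crosses ← the near shore.
9. reactor-core A and reactor-core E cross → the far shore.
10. reactor-core E crosses ← the near shore.
11. reactor-core B, reactor-core D, and reactor-core E cross → the far shore.

Yes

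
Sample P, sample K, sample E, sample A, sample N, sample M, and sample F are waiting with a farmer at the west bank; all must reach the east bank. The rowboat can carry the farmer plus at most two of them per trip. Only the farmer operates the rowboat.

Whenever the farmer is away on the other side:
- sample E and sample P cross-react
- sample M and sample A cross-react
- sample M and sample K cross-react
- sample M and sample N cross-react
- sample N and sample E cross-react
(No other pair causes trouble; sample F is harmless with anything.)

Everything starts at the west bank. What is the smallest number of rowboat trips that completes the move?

Counting alone: the farmer can take at most 2 across per trip to the east bank, so moving all 7 needs at least 4 loaded trips out, with a return between consecutive ones — at least 7 crossings.
The safety rule pushes this higher. Following every safe sequence of crossings, the most of the 7 that can be at the east bank as the rowboat arrives there on crossing 7 is 6 — never all 7.
So no plan with fewer than 9 crossings exists, and this one achieves 9:
1. Farmer goes to the east bank with sample E and sample M.  [the west bank: sample A, sample F, sample K, sample N, sample P | the east bank: sample E, sample M]
2. Farmer goes back to the west bank alone.  [the west bank: sample A, sample F, sample K, sample N, sample P | the east bank: sample E, sample M]
3. Farmer goes to the east bank with sample P.  [the west bank: sample A, sample F, sample K, sample N | the east bank: sample E, sample M, sample P]
4. Farmer goes back to the west bank with sample E.  [the west bank: sample A, sample E, sample F, sample K, sample N | the east bank: sample M, sample P]
5. Farmer goes to the east bank with sample K and sample N.  [the west bank: sample A, sample E, sample F | the east bank: sample K, sample M, sample N, sample P]
6. Farmer goes back to the west bank with sample M.  [the west bank: sample A, sample E, sample F, sample M | the east bank: sample K, sample N, sample P]
7. Farmer goes to the east bank with sample A and sample F.  [the west bank: sample E, sample M | the east bank: sample A, sample F, sample K, sample N, sample P]
8. Farmer goes back to the west bank alone.  [the west bank: sample E, sample M | the east bank: sample A, sample F, sample K, sample N, sample P]
9. Farmer goes to the east bank with sample E and sample M.  [the west bank: — | the east bank: sample A, sample E, sample F, sample K, sample M, sample N, sample P]

9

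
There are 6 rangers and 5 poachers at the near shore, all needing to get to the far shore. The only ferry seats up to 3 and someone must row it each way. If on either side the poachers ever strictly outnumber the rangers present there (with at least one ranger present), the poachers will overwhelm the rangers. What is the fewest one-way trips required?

Counting alone: each trip to the far shore takes at most 3 across and each return brings at least 1 back, so after t trips out (and t−1 returns) at most 3t − (t−1) of the 11 are across; that first reaches 11 at t = 5, so at least 9 crossings are needed.
The plan below uses exactly 9 crossings, so it is optimal:
1. 3 poachers → the far shore.  (the near shore: 6R 2P; the far shore: 0R 3P)
2. 1 poacher ← the near shore.  (the near shore: 6R 3P; the far shore: 0R 2P)
3. 3 rangers → the far shore.  (the near shore: 3R 3P; the far shore: 3R 2P)
4. 1 ranger ← the near shore.  (the near shore: 4R 3P; the far shore: 2R 2P)
5. 2 rangers and 1 poacher → the far shore.  (the near shore: 2R 2P; the far shore: 4R 3P)
6. 1 ranger ← the near shore.  (the near shore: 3R 2P; the far shore: 3R 3P)
7. 2 rangers and 1 poacher → the far shore.  (the near shore: 1R 1P; the far shore: 5R 4P)
8. 1 ranger ← the near shore.  (the near shore: 2R 1P; the far shore: 4R 4P)
9. 2 rangers and 1 poacher → the far shore.  (the near shore: 0R 0P; the far shore: 6R 5P)

9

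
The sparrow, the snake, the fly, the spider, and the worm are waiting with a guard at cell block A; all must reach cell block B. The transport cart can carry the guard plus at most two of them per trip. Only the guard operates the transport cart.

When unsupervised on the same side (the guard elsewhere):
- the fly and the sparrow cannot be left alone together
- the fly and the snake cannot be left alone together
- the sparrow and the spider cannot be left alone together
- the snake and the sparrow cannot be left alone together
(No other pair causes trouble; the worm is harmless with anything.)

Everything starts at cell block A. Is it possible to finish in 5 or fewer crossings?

Counting alone: the guard can take at most 2 across per trip to cell block B, so moving all 5 needs at least 3 loaded trips out, with a return between consecutive ones — at least 5 crossings.
The safety rule pushes this higher. Following every safe sequence of crossings, the most of the 5 that can be at cell block B as the transport cart arrives there on crossing 5 is 4 — never all 5.
So the move cannot be finished within 5 crossings. (The shortest complete plan takes 7:)
1. Guard goes to cell block B with the snake and the sparrow.  [cell block A: the fly, the spider, the worm | cell block B: the snake, the sparrow]
2. Guard goes back to cell block A with the sparrow.  [cell block A: the fly, the sparrow, the spider, the worm | cell block B: the snake]
3. Guard goes to cell block B with the sparrow and the spider.  [cell block A: the fly, the worm | cell block B: the snake, the sparrow, the spider]
4. Guard goes back to cell block A with the sparrow.  [cell block A: the fly, the sparrow, the worm | cell block B: the snake, the spider]
5. Guard goes to cell block B with the sparrow and the worm.  [cell block A: the fly | cell block B: the snake, the sparrow, the spider, the worm]
6. Guard goes back to cell block A with the sparrow.  [cell block A: the fly, the sparrow | cell block B: the snake, the spider, the worm]
7. Guard goes to cell block B with the fly and the sparrow.  [cell block A: — | cell block B: the fly, the snake, the sparrow, the spider, the worm]

No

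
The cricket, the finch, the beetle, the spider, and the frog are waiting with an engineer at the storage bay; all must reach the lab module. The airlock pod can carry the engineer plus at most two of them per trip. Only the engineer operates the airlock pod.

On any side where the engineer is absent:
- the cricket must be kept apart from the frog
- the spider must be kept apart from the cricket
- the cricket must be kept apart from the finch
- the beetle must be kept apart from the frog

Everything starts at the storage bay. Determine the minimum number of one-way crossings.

Counting alone: the engineer can take at most 2 across per trip to the lab module, so moving all 5 needs at least 3 loaded trips out, with a return between consecutive ones — at least 5 crossings.
The plan below uses exactly 5 crossings, so it is optimal:
1. Engineer goes to the lab module with the beetle and the cricket.  [the storage bay: the finch, the frog, the spider | the lab module: the beetle, the cricket]
2. Engineer goes back to the storage bay alone.  [the storage bay: the finch, the frog, the spider | the lab module: the beetle, the cricket]
3. Engineer goes to the lab module with the finch and the spider.  [the storage bay: the frog | the lab module: the beetle, the cricket, the finch, the spider]
4. Engineer goes back to the storage bay with the cricket.  [the storage bay: the cricket, the frog | the lab module: the beetle, the finch, the spider]
5. Engineer goes to the lab module with the cricket and the frog.  [the storage bay: — | the lab module: the beetle, the cricket, the finch, the frog, the spider]

5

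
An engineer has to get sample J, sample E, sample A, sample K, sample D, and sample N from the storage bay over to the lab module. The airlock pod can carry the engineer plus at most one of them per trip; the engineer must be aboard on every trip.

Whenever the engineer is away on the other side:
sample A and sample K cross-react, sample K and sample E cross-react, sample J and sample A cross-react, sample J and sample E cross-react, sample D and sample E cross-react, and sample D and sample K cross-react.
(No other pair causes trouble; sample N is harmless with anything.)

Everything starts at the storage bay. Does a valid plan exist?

No

Whatever the first load, the items left behind include a forbidden pair without the engineer. No opening move is safe, so no plan exists.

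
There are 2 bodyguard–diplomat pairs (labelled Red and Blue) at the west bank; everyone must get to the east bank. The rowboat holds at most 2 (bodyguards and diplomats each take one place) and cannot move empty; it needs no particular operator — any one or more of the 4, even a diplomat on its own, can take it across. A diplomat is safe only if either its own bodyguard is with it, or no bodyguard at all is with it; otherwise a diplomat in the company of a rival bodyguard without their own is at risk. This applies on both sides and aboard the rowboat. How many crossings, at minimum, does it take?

Counting alone: each trip to the east bank takes at most 2 across and each return brings at least 1 back, so after t trips out (and t−1 returns) at most 2t − (t−1) of the 4 are across; that first reaches 4 at t = 3, so at least 5 crossings are needed.
The plan below uses exactly 5 crossings, so it is optimal:
1. bodyguard Red and diplomat Red cross → the east bank.
2. bodyguard Red crosses ← the west bank.
3. bodyguard Blue and bodyguard Red cross → the east bank.
4. bodyguard Blue crosses ← the west bank.
5. bodyguard Blue and diplomat Blue cross → the east bank.

5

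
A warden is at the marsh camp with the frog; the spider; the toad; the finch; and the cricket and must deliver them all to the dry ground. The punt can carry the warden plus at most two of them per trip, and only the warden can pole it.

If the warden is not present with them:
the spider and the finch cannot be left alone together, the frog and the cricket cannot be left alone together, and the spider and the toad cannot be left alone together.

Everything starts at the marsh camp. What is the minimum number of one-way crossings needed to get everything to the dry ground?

Counting alone: the warden can take at most 2 across per trip to the dry ground, so moving all 5 needs at least 3 loaded trips out, with a return between consecutive ones — at least 5 crossings.
The plan below uses exactly 5 crossings, so it is optimal:
1. Warden goes to the dry ground with the frog and the spider.  [the marsh camp: the cricket, the finch, the toad | the dry ground: the frog, the spider]
2. Warden goes back to the marsh camp alone.  [the marsh camp: the cricket, the finch, the toad | the dry ground: the frog, the spider]
3. Warden goes to the dry ground with the finch and the toad.  [the marsh camp: the cricket | the dry ground: the finch, the frog, the spider, the toad]
4. Warden goes back to the marsh camp with the spider.  [the marsh camp: the cricket, the spider | the dry ground: the finch, the frog, the toad]
5. Warden goes to the dry ground with the cricket and the spider.  [the marsh camp: — | the dry ground: the cricket, the finch, the frog, the spider, the toad]

5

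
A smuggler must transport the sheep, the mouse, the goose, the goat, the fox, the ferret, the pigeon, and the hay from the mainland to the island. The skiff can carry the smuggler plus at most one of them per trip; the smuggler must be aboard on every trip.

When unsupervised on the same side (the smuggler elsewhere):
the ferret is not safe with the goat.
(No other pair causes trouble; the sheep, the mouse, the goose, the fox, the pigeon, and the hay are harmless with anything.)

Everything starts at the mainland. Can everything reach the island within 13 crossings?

Counting alone: the smuggler can take at most 1 across per trip to the island, so moving all 8 needs at least 8 loaded trips out, with a return between consecutive ones — at least 15 crossings.
Since 13 < 15, 13 crossings cannot be enough. (The shortest complete plan in fact takes 15:)
1. Smuggler goes to the island with the goat.
2. Smuggler goes back to the mainland alone.
3. Smuggler goes to the island with the sheep.
4. Smuggler goes back to the mainland alone.
5. Smuggler goes to the island with the mouse.
6. Smuggler goes back to the mainland alone.
7. Smuggler goes to the island with the goose.
8. Smuggler goes back to the mainland alone.
9. Smuggler goes to the island with the fox.
10. Smuggler goes back to the mainland alone.
11. Smuggler goes to the island with the pigeon.
12. Smuggler goes back to the mainland alone.
13. Smuggler goes to the island with the hay.
14. Smuggler goes back to the mainland alone.
15. Smuggler goes to the island with the ferret.

No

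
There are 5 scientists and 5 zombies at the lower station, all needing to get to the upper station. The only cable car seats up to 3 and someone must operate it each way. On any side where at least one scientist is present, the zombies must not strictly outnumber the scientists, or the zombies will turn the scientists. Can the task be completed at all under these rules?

1. 2 zombies → the upper station.  (the lower station: 5S 3Z; the upper station: 0S 2Z)
2. 1 zombie ← the lower station.  (the lower station: 5S 4Z; the upper station: 0S 1Z)
3. 3 zombies → the upper station.  (the lower station: 5S 1Z; the upper station: 0S 4Z)
4. 1 zombie ← the lower station.  (the lower station: 5S 2Z; the upper station: 0S 3Z)
5. 3 scientists → the upper station.  (the lower station: 2S 2Z; the upper station: 3S 3Z)
6. 1 scientist and 1 zombie ← the lower station.  (the lower station: 3S 3Z; the upper station: 2S 2Z)
7. 3 scientists → the upper station.  (the lower station: 0S 3Z; the upper station: 5S 2Z)
8. 1 zombie ← the lower station.  (the lower station: 0S 4Z; the upper station: 5S 1Z)
9. 2 zombies → the upper station.  (the lower station: 0S 2Z; the upper station: 5S 3Z)
10. 1 zombie ← the lower station.  (the lower station: 0S 3Z; the upper station: 5S 2Z)
11. 3 zombies → the upper station.  (the lower station: 0S 0Z; the upper station: 5S 5Z)

Yes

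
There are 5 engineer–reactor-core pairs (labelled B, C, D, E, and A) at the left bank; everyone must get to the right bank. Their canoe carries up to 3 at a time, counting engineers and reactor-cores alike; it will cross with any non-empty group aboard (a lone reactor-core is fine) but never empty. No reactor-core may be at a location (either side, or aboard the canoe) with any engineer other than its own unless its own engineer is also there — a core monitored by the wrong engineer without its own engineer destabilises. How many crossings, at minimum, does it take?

11

Counting alone: each trip to the right bank takes at most 3 across and each return brings at least 1 back, so after t trips out (and t−1 returns) at most 3t − (t−1) of the 10 are across; that first reaches 10 at t = 5, so at least 9 crossings are needed.
The safety rule pushes this higher. Following every safe sequence of crossings, the most of the 10 that can be at the right bank as the canoe arrives there on crossing 9 is 9 — never all 10.
So no plan with fewer than 11 crossings exists, and this one achieves 11:
1. engineer B and reactor-core B cross → the right bank.
2. engineer B crosses ← the left bank.
3. reactor-core C, reactor-core D, and reactor-core E cross → the right bank.
4. reactor-core B crosses ← the left bank.
5. engineer C, engineer D, and engineer E cross → the right bank.
6. engineer C and reactor-core C cross ← the left bank.
7. engineer A, engineer B, and engineer C cross → the right bank.
8. reactor-core D crosses ← the left bank.
9. reactor-core B and reactor-core C cross → the right bank.
10. reactor-core B crosses ← the left bank.
11. reactor-core A, reactor-core B, and reactor-core D cross → the right bank.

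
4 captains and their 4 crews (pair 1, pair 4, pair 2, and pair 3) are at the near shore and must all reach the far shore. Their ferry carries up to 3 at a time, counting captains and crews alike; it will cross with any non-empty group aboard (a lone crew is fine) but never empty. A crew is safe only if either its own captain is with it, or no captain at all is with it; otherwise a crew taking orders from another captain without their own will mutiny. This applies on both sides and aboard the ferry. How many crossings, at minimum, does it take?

9

Counting alone: each trip to the far shore takes at most 3 across and each return brings at least 1 back, so after t trips out (and t−1 returns) at most 3t − (t−1) of the 8 are across; that first reaches 8 at t = 4, so at least 7 crossings are needed.
The safety rule pushes this higher. Following every safe sequence of crossings, the most of the 8 that can be at the far shore as the ferry arrives there on crossing 7 is 7 — never all 8.
So no plan with fewer than 9 crossings exists, and this one achieves 9:
1. captain 1 and crew 1 cross → the far shore.
2. captain 1 crosses ← the near shore.
3. captain 1, captain 4, and crew 4 cross → the far shore.
4. captain 1 and crew 1 cross ← the near shore.
5. captain 1, captain 2, and captain 3 cross → the far shore.
6. crew 4 crosses ← the near shore.
7. crew 1 and crew 4 cross → the far shore.
8. crew 1 crosses ← the near shore.
9. crew 1, crew 2, and crew 3 cross → the far shore.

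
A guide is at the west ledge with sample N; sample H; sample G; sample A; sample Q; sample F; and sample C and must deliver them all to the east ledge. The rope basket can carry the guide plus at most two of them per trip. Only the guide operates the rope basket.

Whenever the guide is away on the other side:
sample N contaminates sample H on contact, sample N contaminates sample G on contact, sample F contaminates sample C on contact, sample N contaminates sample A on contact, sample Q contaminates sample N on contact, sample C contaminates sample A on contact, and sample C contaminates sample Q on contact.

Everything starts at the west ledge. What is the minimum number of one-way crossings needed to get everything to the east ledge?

9

Counting alone: the guide can take at most 2 across per trip to the east ledge, so moving all 7 needs at least 4 loaded trips out, with a return between consecutive ones — at least 7 crossings.
The safety rule pushes this higher. Following every safe sequence of crossings, the most of the 7 that can be at the east ledge as the rope basket arrives there on crossing 7 is 6 — never all 7.
So no plan with fewer than 9 crossings exists, and this one achieves 9:
1. Guide goes to the east ledge with sample C and sample N.
2. Guide goes back to the west ledge alone.
3. Guide goes to the east ledge with sample F.
4. Guide goes back to the west ledge with sample C.
5. Guide goes to the east ledge with sample A and sample Q.
6. Guide goes back to the west ledge with sample N.
7. Guide goes to the east ledge with sample G and sample H.
8. Guide goes back to the west ledge alone.
9. Guide goes to the east ledge with sample C and sample N.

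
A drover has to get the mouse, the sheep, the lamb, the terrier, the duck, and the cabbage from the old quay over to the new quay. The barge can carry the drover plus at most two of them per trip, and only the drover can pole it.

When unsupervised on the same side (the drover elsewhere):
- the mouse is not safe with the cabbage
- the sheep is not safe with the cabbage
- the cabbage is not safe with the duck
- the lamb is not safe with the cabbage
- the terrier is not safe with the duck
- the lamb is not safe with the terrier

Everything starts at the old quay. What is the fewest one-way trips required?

7

Counting alone: the drover can take at most 2 across per trip to the new quay, so moving all 6 needs at least 3 loaded trips out, with a return between consecutive ones — at least 5 crossings.
The safety rule pushes this higher. Following every safe sequence of crossings, the most of the 6 that can be at the new quay as the barge arrives there on crossing 5 is 5 — never all 6.
So no plan with fewer than 7 crossings exists, and this one achieves 7:
1. Drover goes to the new quay with the cabbage and the terrier.  [the old quay: the duck, the lamb, the mouse, the sheep | the new quay: the cabbage, the terrier]
2. Drover goes back to the old quay alone.  [the old quay: the duck, the lamb, the mouse, the sheep | the new quay: the cabbage, the terrier]
3. Drover goes to the new quay with the mouse and the sheep.  [the old quay: the duck, the lamb | the new quay: the cabbage, the mouse, the sheep, the terrier]
4. Drover goes back to the old quay with the cabbage.  [the old quay: the cabbage, the duck, the lamb | the new quay: the mouse, the sheep, the terrier]
5. Drover goes to the new quay with the duck and the lamb.  [the old quay: the cabbage | the new quay: the duck, the lamb, the mouse, the sheep, the terrier]
6. Drover goes back to the old quay with the terrier.  [the old quay: the cabbage, the terrier | the new quay: the duck, the lamb, the mouse, the sheep]
7. Drover goes to the new quay with the cabbage and the terrier.  [the old quay: — | the new quay: the cabbage, the duck, the lamb, the mouse, the sheep, the terrier]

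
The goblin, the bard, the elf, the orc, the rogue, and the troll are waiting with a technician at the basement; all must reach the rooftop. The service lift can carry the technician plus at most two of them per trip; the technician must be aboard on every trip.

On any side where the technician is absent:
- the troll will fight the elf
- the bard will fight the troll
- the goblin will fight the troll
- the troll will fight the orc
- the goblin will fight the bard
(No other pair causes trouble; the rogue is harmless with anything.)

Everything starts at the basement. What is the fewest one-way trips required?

9

Counting alone: the technician can take at most 2 across per trip to the rooftop, so moving all 6 needs at least 3 loaded trips out, with a return between consecutive ones — at least 5 crossings.
The safety rule pushes this higher. Following every safe sequence of crossings, the most of the 6 that can be at the rooftop as the service lift arrives there on crossings 5, 7 is 4, 5 respectively — never all 6.
So no plan with fewer than 9 crossings exists, and this one achieves 9:
1. Technician goes to the rooftop with the goblin and the troll.
2. Technician goes back to the basement with the goblin.
3. Technician goes to the rooftop with the elf and the goblin.
4. Technician goes back to the basement with the troll.
5. Technician goes to the rooftop with the bard and the orc.
6. Technician goes back to the basement with the goblin.
7. Technician goes to the rooftop with the goblin and the rogue.
8. Technician goes back to the basement with the goblin.
9. Technician goes to the rooftop with the goblin and the troll.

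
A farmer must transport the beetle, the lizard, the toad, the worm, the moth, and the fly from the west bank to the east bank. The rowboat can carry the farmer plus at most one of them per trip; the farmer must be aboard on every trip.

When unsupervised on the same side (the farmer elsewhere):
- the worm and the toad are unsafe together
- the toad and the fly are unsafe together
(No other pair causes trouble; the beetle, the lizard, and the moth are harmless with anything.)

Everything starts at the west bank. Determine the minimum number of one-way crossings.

13

Counting alone: the farmer can take at most 1 across per trip to the east bank, so moving all 6 needs at least 6 loaded trips out, with a return between consecutive ones — at least 11 crossings.
The safety rule pushes this higher. Following every safe sequence of crossings, the most of the 6 that can be at the east bank as the rowboat arrives there on crossing 11 is 5 — never all 6.
So no plan with fewer than 13 crossings exists, and this one achieves 13:
1. Farmer goes to the east bank with the toad.  [the west bank: the beetle, the fly, the lizard, the moth, the worm | the east bank: the toad]
2. Farmer goes back to the west bank alone.  [the west bank: the beetle, the fly, the lizard, the moth, the worm | the east bank: the toad]
3. Farmer goes to the east bank with the beetle.  [the west bank: the fly, the lizard, the moth, the worm | the east bank: the beetle, the toad]
4. Farmer goes back to the west bank alone.  [the west bank: the fly, the lizard, the moth, the worm | the east bank: the beetle, the toad]
5. Farmer goes to the east bank with the lizard.  [the west bank: the fly, the moth, the worm | the east bank: the beetle, the lizard, the toad]
6. Farmer goes back to the west bank alone.  [the west bank: the fly, the moth, the worm | the east bank: the beetle, the lizard, the toad]
7. Farmer goes to the east bank with the worm.  [the west bank: the fly, the moth | the east bank: the beetle, the lizard, the toad, the worm]
8. Farmer goes back to the west bank with the toad.  [the west bank: the fly, the moth, the toad | the east bank: the beetle, the lizard, the worm]
9. Farmer goes to the east bank with the fly.  [the west bank: the moth, the toad | the east bank: the beetle, the fly, the lizard, the worm]
10. Farmer goes back to the west bank alone.  [the west bank: the moth, the toad | the east bank: the beetle, the fly, the lizard, the worm]
11. Farmer goes to the east bank with the moth.  [the west bank: the toad | the east bank: the beetle, the fly, the lizard, the moth, the worm]
12. Farmer goes back to the west bank alone.  [the west bank: the toad | the east bank: the beetle, the fly, the lizard, the moth, the worm]
13. Farmer goes to the east bank with the toad.  [the west bank: — | the east bank: the beetle, the fly, the lizard, the moth, the toad, the worm]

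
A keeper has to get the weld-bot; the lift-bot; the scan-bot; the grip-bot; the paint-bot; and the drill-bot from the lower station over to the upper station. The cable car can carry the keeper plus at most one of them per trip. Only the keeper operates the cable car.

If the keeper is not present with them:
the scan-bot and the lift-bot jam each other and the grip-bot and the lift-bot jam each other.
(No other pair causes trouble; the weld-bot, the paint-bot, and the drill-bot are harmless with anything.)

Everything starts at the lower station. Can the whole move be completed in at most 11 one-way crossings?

Counting alone: the keeper can take at most 1 across per trip to the upper station, so moving all 6 needs at least 6 loaded trips out, with a return between consecutive ones — at least 11 crossings.
The safety rule pushes this higher. Following every safe sequence of crossings, the most of the 6 that can be at the upper station as the cable car arrives there on crossing 11 is 5 — never all 6.
So the move cannot be finished within 11 crossings. (The shortest complete plan takes 13:)
1. Keeper goes to the upper station with the lift-bot.  [the lower station: the drill-bot, the grip-bot, the paint-bot, the scan-bot, the weld-bot | the upper station: the lift-bot]
2. Keeper goes back to the lower station alone.  [the lower station: the drill-bot, the grip-bot, the paint-bot, the scan-bot, the weld-bot | the upper station: the lift-bot]
3. Keeper goes to the upper station with the weld-bot.  [the lower station: the drill-bot, the grip-bot, the paint-bot, the scan-bot | the upper station: the lift-bot, the weld-bot]
4. Keeper goes back to the lower station alone.  [the lower station: the drill-bot, the grip-bot, the paint-bot, the scan-bot | the upper station: the lift-bot, the weld-bot]
5. Keeper goes to the upper station with the scan-bot.  [the lower station: the drill-bot, the grip-bot, the paint-bot | the upper station: the lift-bot, the scan-bot, the weld-bot]
6. Keeper goes back to the lower station with the lift-bot.  [the lower station: the drill-bot, the grip-bot, the lift-bot, the paint-bot | the upper station: the scan-bot, the weld-bot]
7. Keeper goes to the upper station with the grip-bot.  [the lower station: the drill-bot, the lift-bot, the paint-bot | the upper station: the grip-bot, the scan-bot, the weld-bot]
8. Keeper goes back to the lower station alone.  [the lower station: the drill-bot, the lift-bot, the paint-bot | the upper station: the grip-bot, the scan-bot, the weld-bot]
9. Keeper goes to the upper station with the paint-bot.  [the lower station: the drill-bot, the lift-bot | the upper station: the grip-bot, the paint-bot, the scan-bot, the weld-bot]
10. Keeper goes back to the lower station alone.  [the lower station: the drill-bot, the lift-bot | the upper station: the grip-bot, the paint-bot, the scan-bot, the weld-bot]
11. Keeper goes to the upper station with the drill-bot.  [the lower station: the lift-bot | the upper station: the drill-bot, the grip-bot, the paint-bot, the scan-bot, the weld-bot]
12. Keeper goes back to the lower station alone.  [the lower station: the lift-bot | the upper station: the drill-bot, the grip-bot, the paint-bot, the scan-bot, the weld-bot]
13. Keeper goes to the upper station with the lift-bot.  [the lower station: — | the upper station: the drill-bot, the grip-bot, the lift-bot, the paint-bot, the scan-bot, the weld-bot]

No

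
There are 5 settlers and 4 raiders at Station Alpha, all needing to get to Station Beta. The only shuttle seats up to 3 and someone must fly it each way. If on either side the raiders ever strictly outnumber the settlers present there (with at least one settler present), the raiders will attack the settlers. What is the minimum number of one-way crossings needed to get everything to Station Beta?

Counting alone: each trip to Station Beta takes at most 3 across and each return brings at least 1 back, so after t trips out (and t−1 returns) at most 3t − (t−1) of the 9 are across; that first reaches 9 at t = 4, so at least 7 crossings are needed.
The plan below uses exactly 7 crossings, so it is optimal:
1. 3 raiders → Station Beta.  (Station Alpha: 5S 1R; Station Beta: 0S 3R)
2. 1 raider ← Station Alpha.  (Station Alpha: 5S 2R; Station Beta: 0S 2R)
3. 3 settlers → Station Beta.  (Station Alpha: 2S 2R; Station Beta: 3S 2R)
4. 1 settler ← Station Alpha.  (Station Alpha: 3S 2R; Station Beta: 2S 2R)
5. 2 settlers and 1 raider → Station Beta.  (Station Alpha: 1S 1R; Station Beta: 4S 3R)
6. 1 settler ← Station Alpha.  (Station Alpha: 2S 1R; Station Beta: 3S 3R)
7. 2 settlers and 1 raider → Station Beta.  (Station Alpha: 0S 0R; Station Beta: 5S 4R)

7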